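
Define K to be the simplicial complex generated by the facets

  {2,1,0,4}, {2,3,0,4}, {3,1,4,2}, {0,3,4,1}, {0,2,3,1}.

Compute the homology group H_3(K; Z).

Order the vertices as 0 < 1 < 2 < 3 < 4. Listing each simplex with vertices in this order, K has dimension 3 with simplices:

  0-simplices (5): [0], [1], [2], [3], [4]
  1-simplices (10): [0,1], [0,2], [0,3], [0,4], [1,2], [1,3], [1,4], [2,3], [2,4], [3,4]
  2-simplices (10): [0,1,2], [0,1,3], [0,1,4], [0,2,3], [0,2,4], [0,3,4], [1,2,3], [1,2,4], [1,3,4], [2,3,4]
  3-simplices (5): [0,1,2,3], [0,1,2,4], [0,1,3,4], [0,2,3,4], [1,2,3,4]

giving chain groups C_0 ≅ Z^5, C_1 ≅ Z^10, C_2 ≅ Z^10, C_3 ≅ Z^5.

∂_1: C_1 → C_0 sends each edge [p,q] (with p < q) to q − p.
The 5×10 boundary matrix has rank 4 and Smith normal form diag(1,1,1,1).

Boundary ∂_2: C_2 → C_1 acts by ∂[p,q,r] = [q,r] − [p,r] + [p,q]. For instance
  ∂[1,2,4] = [2,4] − [1,4] + [1,2],
  ∂[0,3,4] = [3,4] − [0,4] + [0,3].
This gives a 10×10 integer matrix of rank 6; reducing to Smith normal form yields diagonal entries (1,1,1,1,1,1).

∂_3: C_3 → C_2 sends each 3-simplex σ to the alternating sum Σ_i (−1)^i (σ with its i-th vertex removed). For instance
  ∂[0,1,3,4] = [1,3,4] − [0,3,4] + [0,1,4] − [0,1,3],
  ∂[0,1,2,4] = [1,2,4] − [0,2,4] + [0,1,4] − [0,1,2].
This gives a 10×5 integer matrix of rank 4; reducing to Smith normal form yields diagonal entries (1,1,1,1).

Reading off H_k = ker ∂_k / im ∂_{k+1}:

  H_3: rank ker ∂_3 − rank ∂_4 = (5 − 4) − 0 = 1, and there is no ∂_4, so H_3 ≅ Z.

(K is a triangulation of the 3-sphere S^3.)

H_3 ≅ Z.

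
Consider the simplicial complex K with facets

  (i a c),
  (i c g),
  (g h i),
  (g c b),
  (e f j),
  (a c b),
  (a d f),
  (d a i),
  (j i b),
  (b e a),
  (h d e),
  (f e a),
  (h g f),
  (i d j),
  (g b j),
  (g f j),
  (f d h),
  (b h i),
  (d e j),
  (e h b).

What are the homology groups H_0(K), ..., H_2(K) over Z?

K has 10 vertices, 30 edges, 20 triangles.
rank ∂_0 = 0, rank ∂_1 = 9 ⇒ b_0 = 10 − 0 − 9 = 1; all invariant factors of ∂_1 are 1 so no torsion. So H_0 ≅ Z.
rank ∂_1 = 9, rank ∂_2 = 20 ⇒ b_1 = 30 − 9 − 20 = 1; ∂_2 has invariant factor(s) [2] giving torsion. So H_1 ≅ Z ⊕ Z/2.
rank ∂_2 = 20, rank ∂_3 = 0 ⇒ b_2 = 20 − 20 − 0 = 0. So H_2 ≅ 0.

H_0 ≅ Z,  H_1 ≅ Z ⊕ Z/2,  H_2 = 0.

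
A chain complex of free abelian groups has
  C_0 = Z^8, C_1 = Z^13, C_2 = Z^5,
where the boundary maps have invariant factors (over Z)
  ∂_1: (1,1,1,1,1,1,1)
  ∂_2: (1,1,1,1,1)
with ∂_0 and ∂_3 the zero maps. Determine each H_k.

H_0: b_0 = 8 − 0 − 7 = 1; torsion from ∂_1 factors > 1: none. So H_0 = Z.
H_1: b_1 = 13 − 7 − 5 = 1; torsion from ∂_2 factors > 1: none. So H_1 = Z.
H_2: b_2 = 5 − 5 − 0 = 0; torsion from ∂_3 factors > 1: none. So H_2 = 0.

H_0 = Z,  H_1 = Z,  H_2 = 0.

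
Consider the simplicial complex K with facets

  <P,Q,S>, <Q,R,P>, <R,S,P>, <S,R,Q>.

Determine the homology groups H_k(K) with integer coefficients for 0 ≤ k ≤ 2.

H_0 ≅ Z,  H_1 = 0,  H_2 ≅ Z.

Take the total order P < Q < R < S on the vertex set. Then K (dimension 2) consists of the simplices:

  0-simplices (4): P, Q, R, S
  1-simplices (6): PQ, PR, PS, QR, QS, RS
  2-simplices (4): PQR, PQS, PRS, QRS

so the chain groups are C_0 ≅ Z^4, C_1 ≅ Z^6, C_2 ≅ Z^4.

∂_1: C_1 → C_0 is given by ∂[p,q] = [q] − [p].
As a 4×6 matrix over Z this has rank 3, with invariant factors (1,1,1).

∂_2: C_2 → C_1 acts by ∂[p,q,r] = [q,r] − [p,r] + [p,q]. For instance
  ∂PRS = RS − PS + PR,
  ∂QRS = RS − QS + QR.
As a 6×4 matrix over Z this has rank 3, with invariant factors (1,1,1).

From H_k ≅ ker(∂_k) / im(∂_{k+1}) we obtain:

  H_0: rank C_0 − rank ∂_1 = 4 − 3 = 1, and the invariant factors of ∂_1 are all 1, so H_0 ≅ Z.
  H_1: rank ker ∂_1 − rank ∂_2 = (6 − 3) − 3 = 0, and the invariant factors of ∂_2 are all 1, so H_1 ≅ 0.
  H_2: rank ker ∂_2 − rank ∂_3 = (4 − 3) − 0 = 1, and there is no ∂_3, so H_2 ≅ Z.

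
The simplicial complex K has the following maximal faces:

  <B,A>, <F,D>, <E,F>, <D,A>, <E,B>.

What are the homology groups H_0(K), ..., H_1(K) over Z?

Order the vertices as A < B < D < E < F. Listing each simplex with vertices in this order, K has dimension 1 with simplices:

  0-simplices (5): A, B, D, E, F
  1-simplices (5): AB, AD, BE, DF, EF

so the chain groups are C_0 ≅ Z^5, C_1 ≅ Z^5.

The boundary map ∂_1: C_1 → C_0 is given by ∂[p,q] = [q] − [p].
This gives a 5×5 integer matrix of rank 4; reducing to Smith normal form yields diagonal entries (1,1,1,1).

From H_k ≅ ker(∂_k) / im(∂_{k+1}) we obtain:

  H_0: rank C_0 − rank ∂_1 = 5 − 4 = 1, and the invariant factors of ∂_1 are all 1, so H_0 ≅ Z.
  H_1: rank ker ∂_1 − rank ∂_2 = (5 − 4) − 0 = 1, and there is no ∂_2, so H_1 ≅ Z.

H_0 = Z,  H_1 = Z.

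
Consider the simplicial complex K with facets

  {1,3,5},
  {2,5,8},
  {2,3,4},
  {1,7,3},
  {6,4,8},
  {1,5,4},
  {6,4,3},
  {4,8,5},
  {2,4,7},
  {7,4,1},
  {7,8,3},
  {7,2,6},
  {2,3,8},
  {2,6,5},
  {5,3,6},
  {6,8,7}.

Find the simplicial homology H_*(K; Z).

H_0 = Z,  H_1 = Z^2,  H_2 = Z.

Fix the vertex order 1 < 2 < 3 < 4 < 5 < 6 < 7 < 8 and write every simplex with vertices in increasing order. Then dim K = 2 and the simplices of K are:

  0-simplices (8): [1], [2], [3], [4], [5], [6], [7], [8]
  1-simplices (24): (24 of them)
  2-simplices (16): [1,3,5], [1,3,7], [1,4,5], [1,4,7], [2,3,4], [2,3,8], [2,4,7], [2,5,6], [2,5,8], [2,6,7], [3,4,6], [3,5,6], [3,7,8], [4,5,8], [4,6,8], [6,7,8]

Hence C_0 ≅ Z^8, C_1 ≅ Z^24, C_2 ≅ Z^16.

∂_1: C_1 → C_0 is given by ∂[p,q] = [q] − [p]. For instance
  ∂[6,8] = [8] − [6].
The resulting 8×24 matrix has rank 7, and its Smith normal form has invariant factors (1,1,1,1,1,1,1).

The boundary map ∂_2: C_2 → C_1 acts by ∂[p,q,r] = [q,r] − [p,r] + [p,q]. For instance
  ∂[6,7,8] = [7,8] − [6,8] + [6,7],
  ∂[3,4,6] = [4,6] − [3,6] + [3,4].
This gives a 24×16 integer matrix of rank 15; reducing to Smith normal form yields diagonal entries (1,1,1,1,1,1,1,1,1,1,1,1,1,1,1).

From H_k ≅ ker(∂_k) / im(∂_{k+1}) we obtain:

  H_0: rank C_0 − rank ∂_1 = 8 − 7 = 1, and the invariant factors of ∂_1 are all 1, so H_0 = Z.
  H_1: rank ker ∂_1 − rank ∂_2 = (24 − 7) − 15 = 2, and the invariant factors of ∂_2 are all 1, so H_1 = Z^2.
  H_2: rank ker ∂_2 − rank ∂_3 = (16 − 15) − 0 = 1, and there is no ∂_3, so H_2 = Z.

As a check, the Euler characteristic is 8 − 24 + 16 = 0, which agrees with 1 − 2 + 1 = 0.
(K is a triangulation of the torus T^2.)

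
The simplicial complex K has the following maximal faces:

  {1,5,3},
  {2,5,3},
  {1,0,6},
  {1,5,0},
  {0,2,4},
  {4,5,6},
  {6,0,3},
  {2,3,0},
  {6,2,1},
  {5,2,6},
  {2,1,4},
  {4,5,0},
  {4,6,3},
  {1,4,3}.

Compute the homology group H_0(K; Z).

H_0 ≅ Z.

Take the total order 0 < 1 < 2 < 3 < 4 < 5 < 6 on the vertex set. Then K (dimension 2) consists of the simplices:

  0-simplices (7): [0], [1], [2], [3], [4], [5], [6]
  1-simplices (21): [0,1], [0,2], [0,3], [0,4], [0,5], [0,6], [1,2], [1,3], [1,4], [1,5], [1,6], [2,3], [2,4], [2,5], [2,6], [3,4], [3,5], [3,6], [4,5], [4,6], [5,6]
  2-simplices (14): [0,1,5], [0,1,6], [0,2,3], [0,2,4], [0,3,6], [0,4,5], [1,2,4], [1,2,6], [1,3,4], [1,3,5], [2,3,5], [2,5,6], [3,4,6], [4,5,6]

so the chain groups are C_0 ≅ Z^7, C_1 ≅ Z^21, C_2 ≅ Z^14.

The boundary map ∂_1: C_1 → C_0 sends each edge [p,q] (with p < q) to q − p.
The resulting 7×21 matrix has rank 6, and its Smith normal form has invariant factors (1,1,1,1,1,1).

The boundary map ∂_2: C_2 → C_1 acts by ∂[p,q,r] = [q,r] − [p,r] + [p,q]. For instance
  ∂[0,1,6] = [1,6] − [0,6] + [0,1],
  ∂[0,4,5] = [4,5] − [0,5] + [0,4].
This gives a 21×14 integer matrix of rank 13; reducing to Smith normal form yields diagonal entries (1,1,1,1,1,1,1,1,1,1,1,1,1).

Reading off H_k = ker ∂_k / im ∂_{k+1}:

  H_0: rank C_0 − rank ∂_1 = 7 − 6 = 1, and the invariant factors of ∂_1 are all 1, so H_0 ≅ Z.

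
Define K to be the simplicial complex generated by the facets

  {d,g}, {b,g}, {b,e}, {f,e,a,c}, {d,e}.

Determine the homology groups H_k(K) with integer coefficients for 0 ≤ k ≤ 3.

H_0 = Z,  H_1 = Z,  H_2 = 0,  H_3 = 0.

We work with the vertex ordering a < b < c < d < e < f < g. The simplices of K, each written with vertices in increasing order, are:

  0-simplices (7): a, b, c, d, e, f, g
  1-simplices (10): ac, ae, af, be, bg, ce, cf, de, dg, ef
  2-simplices (4): ace, acf, aef, cef
  3-simplices (1): acef

giving chain groups C_0 ≅ Z^7, C_1 ≅ Z^10, C_2 ≅ Z^4, C_3 ≅ Z^1.

∂_1: C_1 → C_0 is given by ∂[p,q] = [q] − [p].
The resulting 7×10 matrix has rank 6, and its Smith normal form has invariant factors (1,1,1,1,1,1).

Boundary ∂_2: C_2 → C_1 maps a triangle to the signed sum of its edges. For instance
  ∂acf = cf − af + ac,
  ∂ace = ce − ae + ac.
The resulting 10×4 matrix has rank 3, and its Smith normal form has invariant factors (1,1,1).

The boundary map ∂_3: C_3 → C_2 sends each 3-simplex σ to the alternating sum Σ_i (−1)^i (σ with its i-th vertex removed). For instance
  ∂acef = cef − aef + acf − ace.
As a 4×1 matrix over Z this has rank 1, with invariant factors (1).

Reading off H_k = ker ∂_k / im ∂_{k+1}:

  H_0: rank C_0 − rank ∂_1 = 7 − 6 = 1, and the invariant factors of ∂_1 are all 1, so H_0 = Z.
  H_1: rank ker ∂_1 − rank ∂_2 = (10 − 6) − 3 = 1, and the invariant factors of ∂_2 are all 1, so H_1 = Z.
  H_2: rank ker ∂_2 − rank ∂_3 = (4 − 3) − 1 = 0, and the invariant factors of ∂_3 are all 1, so H_2 = 0.
  H_3: rank ker ∂_3 − rank ∂_4 = (1 − 1) − 0 = 0, and there is no ∂_4, so H_3 = 0.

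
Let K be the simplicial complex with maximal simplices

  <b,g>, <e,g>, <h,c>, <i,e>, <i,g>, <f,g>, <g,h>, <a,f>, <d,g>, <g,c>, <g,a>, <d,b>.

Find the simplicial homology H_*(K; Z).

Order the vertices as a < b < c < d < e < f < g < h < i. Listing each simplex with vertices in this order, K has dimension 1 with simplices:

  0-simplices (9): a, b, c, d, e, f, g, h, i
  1-simplices (12): af, ag, bd, bg, cg, ch, dg, eg, ei, fg, gh, gi

Hence C_0 ≅ Z^9, C_1 ≅ Z^12.

Boundary ∂_1: C_1 → C_0 is given by ∂[p,q] = [q] − [p].
This gives a 9×12 integer matrix of rank 8; reducing to Smith normal form yields diagonal entries (1,1,1,1,1,1,1,1).

Computing H_k = (kernel of ∂_k) / (image of ∂_{k+1}):

  H_0: rank C_0 − rank ∂_1 = 9 − 8 = 1, and the invariant factors of ∂_1 are all 1, so H_0 ≅ Z.
  H_1: rank ker ∂_1 − rank ∂_2 = (12 − 8) − 0 = 4, and there is no ∂_2, so H_1 ≅ Z^4.

(K is a triangulation of a wedge of 4 circles.)

H_0 ≅ Z,  H_1 ≅ Z^4.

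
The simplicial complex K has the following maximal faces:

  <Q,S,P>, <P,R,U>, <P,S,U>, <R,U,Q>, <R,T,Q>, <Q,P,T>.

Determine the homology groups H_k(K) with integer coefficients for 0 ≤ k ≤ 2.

Order the vertices as P < Q < R < S < T < U. Listing each simplex with vertices in this order, K has dimension 2 with simplices:

  0-simplices (6): P, Q, R, S, T, U
  1-simplices (12): PQ, PR, PS, PT, PU, QR, QS, QT, QU, RT, RU, SU
  2-simplices (6): PQS, PQT, PRU, PSU, QRT, QRU

Hence C_0 ≅ Z^6, C_1 ≅ Z^12, C_2 ≅ Z^6.

Boundary ∂_1: C_1 → C_0 sends each edge [p,q] (with p < q) to q − p. For instance
  ∂SU = U − S.
The 6×12 boundary matrix has rank 5 and Smith normal form diag(1,1,1,1,1).

Boundary ∂_2: C_2 → C_1 acts by ∂[p,q,r] = [q,r] − [p,r] + [p,q]. For instance
  ∂QRT = RT − QT + QR,
  ∂PQS = QS − PS + PQ.
The 12×6 boundary matrix has rank 6 and Smith normal form diag(1,1,1,1,1,1).

Now H_k = ker ∂_k / im ∂_{k+1}, so:

  H_0: rank C_0 − rank ∂_1 = 6 − 5 = 1, and the invariant factors of ∂_1 are all 1, so H_0 ≅ Z.
  H_1: rank ker ∂_1 − rank ∂_2 = (12 − 5) − 6 = 1, and the invariant factors of ∂_2 are all 1, so H_1 ≅ Z.
  H_2: rank ker ∂_2 − rank ∂_3 = (6 − 6) − 0 = 0, and there is no ∂_3, so H_2 ≅ 0.

As a check, the Euler characteristic is 6 − 12 + 6 = 0, which agrees with 1 − 1 + 0 = 0.
(K is a triangulation of the cylinder S^1 x I.)

H_0 ≅ Z,  H_1 ≅ Z,  H_2 = 0.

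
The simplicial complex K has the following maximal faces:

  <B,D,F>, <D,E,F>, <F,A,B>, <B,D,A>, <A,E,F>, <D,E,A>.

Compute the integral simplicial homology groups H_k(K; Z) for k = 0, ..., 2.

H_0 ≅ Z,  H_1 = 0,  H_2 ≅ Z.

K has 5 vertices, 9 edges, 6 triangles.
rank ∂_0 = 0, rank ∂_1 = 4 ⇒ b_0 = 5 − 0 − 4 = 1; all invariant factors of ∂_1 are 1 so no torsion. So H_0 ≅ Z.
rank ∂_1 = 4, rank ∂_2 = 5 ⇒ b_1 = 9 − 4 − 5 = 0; all invariant factors of ∂_2 are 1 so no torsion. So H_1 ≅ 0.
rank ∂_2 = 5, rank ∂_3 = 0 ⇒ b_2 = 6 − 5 − 0 = 1. So H_2 ≅ Z.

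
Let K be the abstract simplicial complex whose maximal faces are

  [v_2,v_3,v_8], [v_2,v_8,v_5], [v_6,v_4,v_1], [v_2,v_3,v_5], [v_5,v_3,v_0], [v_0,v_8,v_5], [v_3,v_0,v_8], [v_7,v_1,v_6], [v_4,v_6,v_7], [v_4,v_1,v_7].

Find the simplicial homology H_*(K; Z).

Fix the vertex order v_0 < v_1 < v_2 < v_3 < v_4 < v_5 < v_6 < v_7 < v_8 and write every simplex with vertices in increasing order. Then dim K = 2 and the simplices of K are:

  0-simplices (9): [v_0], [v_1], [v_2], [v_3], [v_4], [v_5], [v_6], [v_7], [v_8]
  1-simplices (15): (15 of them)
  2-simplices (10): [v_0,v_3,v_5], [v_0,v_3,v_8], [v_0,v_5,v_8], [v_1,v_4,v_6], [v_1,v_4,v_7], [v_1,v_6,v_7], [v_2,v_3,v_5], [v_2,v_3,v_8], [v_2,v_5,v_8], [v_4,v_6,v_7]

Hence C_0 ≅ Z^9, C_1 ≅ Z^15, C_2 ≅ Z^10.

Boundary ∂_1: C_1 → C_0 maps an edge to its endpoints' difference, ∂[p,q] = q − p. For instance
  ∂[v_3,v_8] = [v_8] − [v_3].
The 9×15 boundary matrix has rank 7 and Smith normal form diag(1,1,1,1,1,1,1).

The boundary map ∂_2: C_2 → C_1 sends each 2-simplex [p,q,r] to [q,r] − [p,r] + [p,q]. For instance
  ∂[v_2,v_5,v_8] = [v_5,v_8] − [v_2,v_8] + [v_2,v_5],
  ∂[v_2,v_3,v_8] = [v_3,v_8] − [v_2,v_8] + [v_2,v_3].
As a 15×10 matrix over Z this has rank 8, with invariant factors (1,1,1,1,1,1,1,1).

From H_k ≅ ker(∂_k) / im(∂_{k+1}) we obtain:

  H_0: rank C_0 − rank ∂_1 = 9 − 7 = 2, and the invariant factors of ∂_1 are all 1, so H_0 ≅ Z^2.
  H_1: rank ker ∂_1 − rank ∂_2 = (15 − 7) − 8 = 0, and the invariant factors of ∂_2 are all 1, so H_1 ≅ 0.
  H_2: rank ker ∂_2 − rank ∂_3 = (10 − 8) − 0 = 2, and there is no ∂_3, so H_2 ≅ Z^2.

H_0 ≅ Z^2,  H_1 = 0,  H_2 ≅ Z^2.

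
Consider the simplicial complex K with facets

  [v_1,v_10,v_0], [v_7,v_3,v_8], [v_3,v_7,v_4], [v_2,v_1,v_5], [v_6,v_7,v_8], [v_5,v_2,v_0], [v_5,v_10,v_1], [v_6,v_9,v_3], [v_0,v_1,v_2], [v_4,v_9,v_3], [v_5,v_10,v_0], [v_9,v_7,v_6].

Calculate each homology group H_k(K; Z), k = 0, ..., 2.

We work with the vertex ordering v_0 < v_1 < v_2 < v_3 < v_4 < v_5 < v_6 < v_7 < v_8 < v_9 < v_10. The simplices of K, each written with vertices in increasing order, are:

  0-simplices (11): [v_0], [v_1], [v_2], [v_3], [v_4], [v_5], [v_6], [v_7], [v_8], [v_9], [v_10]
  1-simplices (21): (21 of them)
  2-simplices (12): (12 of them)

so the chain groups are C_0 ≅ Z^11, C_1 ≅ Z^21, C_2 ≅ Z^12.

Boundary ∂_1: C_1 → C_0 maps an edge to its endpoints' difference, ∂[p,q] = q − p. For instance
  ∂[v_1,v_5] = [v_5] − [v_1].
The resulting 11×21 matrix has rank 9, and its Smith normal form has invariant factors (1,1,1,1,1,1,1,1,1).

Boundary ∂_2: C_2 → C_1 sends each 2-simplex [p,q,r] to [q,r] − [p,r] + [p,q]. For instance
  ∂[v_3,v_7,v_8] = [v_7,v_8] − [v_3,v_8] + [v_3,v_7],
  ∂[v_3,v_4,v_9] = [v_4,v_9] − [v_3,v_9] + [v_3,v_4].
The 21×12 boundary matrix has rank 11 and Smith normal form diag(1,1,1,1,1,1,1,1,1,1,1).

Reading off H_k = ker ∂_k / im ∂_{k+1}:

  H_0: rank C_0 − rank ∂_1 = 11 − 9 = 2, and the invariant factors of ∂_1 are all 1, so H_0 = Z^2.
  H_1: rank ker ∂_1 − rank ∂_2 = (21 − 9) − 11 = 1, and the invariant factors of ∂_2 are all 1, so H_1 = Z.
  H_2: rank ker ∂_2 − rank ∂_3 = (12 − 11) − 0 = 1, and there is no ∂_3, so H_2 = Z.

H_0 ≅ Z^2,  H_1 ≅ Z,  H_2 ≅ Z.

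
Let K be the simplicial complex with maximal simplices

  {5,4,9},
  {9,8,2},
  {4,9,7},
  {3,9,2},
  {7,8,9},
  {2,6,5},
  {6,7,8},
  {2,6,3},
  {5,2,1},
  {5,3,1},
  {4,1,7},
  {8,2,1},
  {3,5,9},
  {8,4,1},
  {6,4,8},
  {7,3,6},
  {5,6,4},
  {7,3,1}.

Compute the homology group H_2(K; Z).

Order the vertices as 1 < 2 < 3 < 4 < 5 < 6 < 7 < 8 < 9. Listing each simplex with vertices in this order, K has dimension 2 with simplices:

  0-simplices (9): [1], [2], [3], [4], [5], [6], [7], [8], [9]
  1-simplices (27): (27 of them)
  2-simplices (18): [1,2,5], [1,2,8], [1,3,5], [1,3,7], [1,4,7], [1,4,8], [2,3,6], [2,3,9], [2,5,6], [2,8,9], [3,5,9], [3,6,7], [4,5,6], [4,5,9], [4,6,8], [4,7,9], [6,7,8], [7,8,9]

Hence C_0 ≅ Z^9, C_1 ≅ Z^27, C_2 ≅ Z^18.

Boundary ∂_1: C_1 → C_0 maps an edge to its endpoints' difference, ∂[p,q] = q − p.
The 9×27 boundary matrix has rank 8 and Smith normal form diag(1,1,1,1,1,1,1,1).

The boundary map ∂_2: C_2 → C_1 maps a triangle to the signed sum of its edges. For instance
  ∂[1,4,7] = [4,7] − [1,7] + [1,4],
  ∂[1,2,5] = [2,5] − [1,5] + [1,2].
The resulting 27×18 matrix has rank 18, and its Smith normal form has invariant factors (1,1,1,1,1,1,1,1,1,1,1,1,1,1,1,1,1,2).

From H_k ≅ ker(∂_k) / im(∂_{k+1}) we obtain:

  H_2: rank ker ∂_2 − rank ∂_3 = (18 − 18) − 0 = 0, and there is no ∂_3, so H_2 = 0.

(K is a triangulation of the Klein bottle.)

H_2 ≅ 0.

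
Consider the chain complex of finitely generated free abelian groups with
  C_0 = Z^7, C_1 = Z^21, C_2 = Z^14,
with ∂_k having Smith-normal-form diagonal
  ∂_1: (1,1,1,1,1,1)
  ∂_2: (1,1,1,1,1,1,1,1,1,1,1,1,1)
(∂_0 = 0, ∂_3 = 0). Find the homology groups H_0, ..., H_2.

H_0: b_0 = 7 − 0 − 6 = 1; torsion from ∂_1 factors > 1: none. So H_0 ≅ Z.
H_1: b_1 = 21 − 6 − 13 = 2; torsion from ∂_2 factors > 1: none. So H_1 ≅ Z^2.
H_2: b_2 = 14 − 13 − 0 = 1; torsion from ∂_3 factors > 1: none. So H_2 ≅ Z.

H_0 ≅ Z,  H_1 ≅ Z^2,  H_2 ≅ Z.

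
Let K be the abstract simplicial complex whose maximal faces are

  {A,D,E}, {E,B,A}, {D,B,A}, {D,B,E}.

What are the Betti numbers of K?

b_0 = 1, b_1 = 0, b_2 = 1.

K has 4 vertices, 6 edges, 4 triangles.
rank ∂_0 = 0, rank ∂_1 = 3 ⇒ b_0 = 4 − 0 − 3 = 1; all invariant factors of ∂_1 are 1 so no torsion. So H_0 ≅ Z.
rank ∂_1 = 3, rank ∂_2 = 3 ⇒ b_1 = 6 − 3 − 3 = 0; all invariant factors of ∂_2 are 1 so no torsion. So H_1 ≅ 0.
rank ∂_2 = 3, rank ∂_3 = 0 ⇒ b_2 = 4 − 3 − 0 = 1. So H_2 ≅ Z.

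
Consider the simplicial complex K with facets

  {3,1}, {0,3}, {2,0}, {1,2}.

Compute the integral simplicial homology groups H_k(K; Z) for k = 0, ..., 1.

Take the total order 0 < 1 < 2 < 3 on the vertex set. Then K (dimension 1) consists of the simplices:

  0-simplices (4): [0], [1], [2], [3]
  1-simplices (4): [0,2], [0,3], [1,2], [1,3]

giving chain groups C_0 ≅ Z^4, C_1 ≅ Z^4.

The boundary map ∂_1: C_1 → C_0 sends each edge [p,q] (with p < q) to q − p. For instance
  ∂[1,3] = [3] − [1].
The resulting 4×4 matrix has rank 3, and its Smith normal form has invariant factors (1,1,1).

Reading off H_k = ker ∂_k / im ∂_{k+1}:

  H_0: rank C_0 − rank ∂_1 = 4 − 3 = 1, and the invariant factors of ∂_1 are all 1, so H_0 = Z.
  H_1: rank ker ∂_1 − rank ∂_2 = (4 − 3) − 0 = 1, and there is no ∂_2, so H_1 = Z.

H_0 ≅ Z,  H_1 ≅ Z.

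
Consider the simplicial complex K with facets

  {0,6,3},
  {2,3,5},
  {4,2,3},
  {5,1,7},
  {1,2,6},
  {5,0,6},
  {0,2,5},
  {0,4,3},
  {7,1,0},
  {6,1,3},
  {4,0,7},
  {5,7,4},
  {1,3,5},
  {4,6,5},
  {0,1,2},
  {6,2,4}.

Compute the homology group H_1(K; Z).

We work with the vertex ordering 0 < 1 < 2 < 3 < 4 < 5 < 6 < 7. The simplices of K, each written with vertices in increasing order, are:

  0-simplices (8): [0], [1], [2], [3], [4], [5], [6], [7]
  1-simplices (24): (24 of them)
  2-simplices (16): [0,1,2], [0,1,7], [0,2,5], [0,3,4], [0,3,6], [0,4,7], [0,5,6], [1,2,6], [1,3,5], [1,3,6], [1,5,7], [2,3,4], [2,3,5], [2,4,6], [4,5,6], [4,5,7]

Hence C_0 ≅ Z^8, C_1 ≅ Z^24, C_2 ≅ Z^16.

The boundary map ∂_1: C_1 → C_0 is given by ∂[p,q] = [q] − [p].
The resulting 8×24 matrix has rank 7, and its Smith normal form has invariant factors (1,1,1,1,1,1,1).

The boundary map ∂_2: C_2 → C_1 acts by ∂[p,q,r] = [q,r] − [p,r] + [p,q]. For instance
  ∂[2,3,4] = [3,4] − [2,4] + [2,3],
  ∂[0,1,7] = [1,7] − [0,7] + [0,1].
As a 24×16 matrix over Z this has rank 15, with invariant factors (1,1,1,1,1,1,1,1,1,1,1,1,1,1,1).

Reading off H_k = ker ∂_k / im ∂_{k+1}:

  H_1: rank ker ∂_1 − rank ∂_2 = (24 − 7) − 15 = 2, and the invariant factors of ∂_2 are all 1, so H_1 = Z^2.

H_1 ≅ Z^2.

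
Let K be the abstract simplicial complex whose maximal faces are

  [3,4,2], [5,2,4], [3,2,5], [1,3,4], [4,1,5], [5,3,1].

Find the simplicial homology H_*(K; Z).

H_0 ≅ Z,  H_1 = 0,  H_2 ≅ Z.

K has 5 vertices, 9 edges, 6 triangles.
rank ∂_0 = 0, rank ∂_1 = 4 ⇒ b_0 = 5 − 0 − 4 = 1; all invariant factors of ∂_1 are 1 so no torsion. So H_0 ≅ Z.
rank ∂_1 = 4, rank ∂_2 = 5 ⇒ b_1 = 9 − 4 − 5 = 0; all invariant factors of ∂_2 are 1 so no torsion. So H_1 ≅ 0.
rank ∂_2 = 5, rank ∂_3 = 0 ⇒ b_2 = 6 − 5 − 0 = 1. So H_2 ≅ Z.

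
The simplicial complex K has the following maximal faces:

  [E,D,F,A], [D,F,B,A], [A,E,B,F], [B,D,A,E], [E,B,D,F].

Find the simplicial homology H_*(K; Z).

Fix the vertex order A < B < D < E < F and write every simplex with vertices in increasing order. Then dim K = 3 and the simplices of K are:

  0-simplices (5): A, B, D, E, F
  1-simplices (10): AB, AD, AE, AF, BD, BE, BF, DE, DF, EF
  2-simplices (10): ABD, ABE, ABF, ADE, ADF, AEF, BDE, BDF, BEF, DEF
  3-simplices (5): ABDE, ABDF, ABEF, ADEF, BDEF

so the chain groups are C_0 ≅ Z^5, C_1 ≅ Z^10, C_2 ≅ Z^10, C_3 ≅ Z^5.

∂_1: C_1 → C_0 is given by ∂[p,q] = [q] − [p]. For instance
  ∂DF = F − D.
As a 5×10 matrix over Z this has rank 4, with invariant factors (1,1,1,1).

Boundary ∂_2: C_2 → C_1 sends each 2-simplex [p,q,r] to [q,r] − [p,r] + [p,q]. For instance
  ∂BDE = DE − BE + BD,
  ∂BDF = DF − BF + BD.
The 10×10 boundary matrix has rank 6 and Smith normal form diag(1,1,1,1,1,1).

∂_3: C_3 → C_2 sends each 3-simplex σ to the alternating sum Σ_i (−1)^i (σ with its i-th vertex removed). For instance
  ∂ABEF = BEF − AEF + ABF − ABE,
  ∂ABDF = BDF − ADF + ABF − ABD.
As a 10×5 matrix over Z this has rank 4, with invariant factors (1,1,1,1).

Now H_k = ker ∂_k / im ∂_{k+1}, so:

  H_0: rank C_0 − rank ∂_1 = 5 − 4 = 1, and the invariant factors of ∂_1 are all 1, so H_0 ≅ Z.
  H_1: rank ker ∂_1 − rank ∂_2 = (10 − 4) − 6 = 0, and the invariant factors of ∂_2 are all 1, so H_1 ≅ 0.
  H_2: rank ker ∂_2 − rank ∂_3 = (10 − 6) − 4 = 0, and the invariant factors of ∂_3 are all 1, so H_2 ≅ 0.
  H_3: rank ker ∂_3 − rank ∂_4 = (5 − 4) − 0 = 1, and there is no ∂_4, so H_3 ≅ Z.

As a check, the Euler characteristic is 5 − 10 + 10 − 5 = 0, which agrees with 1 − 0 + 0 − 1 = 0.

H_0 = Z,  H_1 = 0,  H_2 = 0,  H_3 = Z.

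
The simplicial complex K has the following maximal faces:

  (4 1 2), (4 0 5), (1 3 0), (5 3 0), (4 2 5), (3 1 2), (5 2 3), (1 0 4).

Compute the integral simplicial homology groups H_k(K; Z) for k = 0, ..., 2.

H_0 ≅ Z,  H_1 = 0,  H_2 ≅ Z.

Fix the vertex order 0 < 1 < 2 < 3 < 4 < 5 and write every simplex with vertices in increasing order. Then dim K = 2 and the simplices of K are:

  0-simplices (6): [0], [1], [2], [3], [4], [5]
  1-simplices (12): [0,1], [0,3], [0,4], [0,5], [1,2], [1,3], [1,4], [2,3], [2,4], [2,5], [3,5], [4,5]
  2-simplices (8): [0,1,3], [0,1,4], [0,3,5], [0,4,5], [1,2,3], [1,2,4], [2,3,5], [2,4,5]

so the chain groups are C_0 ≅ Z^6, C_1 ≅ Z^12, C_2 ≅ Z^8.

The boundary map ∂_1: C_1 → C_0 is given by ∂[p,q] = [q] − [p]. For instance
  ∂[0,3] = [3] − [0].
The 6×12 boundary matrix has rank 5 and Smith normal form diag(1,1,1,1,1).

The boundary map ∂_2: C_2 → C_1 sends each 2-simplex [p,q,r] to [q,r] − [p,r] + [p,q]. For instance
  ∂[1,2,3] = [2,3] − [1,3] + [1,2],
  ∂[2,4,5] = [4,5] − [2,5] + [2,4].
The resulting 12×8 matrix has rank 7, and its Smith normal form has invariant factors (1,1,1,1,1,1,1).

Now H_k = ker ∂_k / im ∂_{k+1}, so:

  H_0: rank C_0 − rank ∂_1 = 6 − 5 = 1, and the invariant factors of ∂_1 are all 1, so H_0 = Z.
  H_1: rank ker ∂_1 − rank ∂_2 = (12 − 5) − 7 = 0, and the invariant factors of ∂_2 are all 1, so H_1 = 0.
  H_2: rank ker ∂_2 − rank ∂_3 = (8 − 7) − 0 = 1, and there is no ∂_3, so H_2 = Z.

As a check, the Euler characteristic is 6 − 12 + 8 = 2, which agrees with 1 − 0 + 1 = 2.
(K is a triangulation of the 2-sphere S^2.)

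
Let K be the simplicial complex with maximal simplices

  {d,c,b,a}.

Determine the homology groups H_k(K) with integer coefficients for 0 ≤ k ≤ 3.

Order the vertices as a < b < c < d. Listing each simplex with vertices in this order, K has dimension 3 with simplices:

  0-simplices (4): a, b, c, d
  1-simplices (6): ab, ac, ad, bc, bd, cd
  2-simplices (4): abc, abd, acd, bcd
  3-simplices (1): abcd

Hence C_0 ≅ Z^4, C_1 ≅ Z^6, C_2 ≅ Z^4, C_3 ≅ Z^1.

Boundary ∂_1: C_1 → C_0 maps an edge to its endpoints' difference, ∂[p,q] = q − p. For instance
  ∂ac = c − a.
The resulting 4×6 matrix has rank 3, and its Smith normal form has invariant factors (1,1,1).

Boundary ∂_2: C_2 → C_1 sends each 2-simplex [p,q,r] to [q,r] − [p,r] + [p,q]. For instance
  ∂acd = cd − ad + ac,
  ∂abc = bc − ac + ab.
As a 6×4 matrix over Z this has rank 3, with invariant factors (1,1,1).

The boundary map ∂_3: C_3 → C_2 sends each 3-simplex σ to the alternating sum Σ_i (−1)^i (σ with its i-th vertex removed). For instance
  ∂abcd = bcd − acd + abd − abc.
The resulting 4×1 matrix has rank 1, and its Smith normal form has invariant factors (1).

From H_k ≅ ker(∂_k) / im(∂_{k+1}) we obtain:

  H_0: rank C_0 − rank ∂_1 = 4 − 3 = 1, and the invariant factors of ∂_1 are all 1, so H_0 ≅ Z.
  H_1: rank ker ∂_1 − rank ∂_2 = (6 − 3) − 3 = 0, and the invariant factors of ∂_2 are all 1, so H_1 ≅ 0.
  H_2: rank ker ∂_2 − rank ∂_3 = (4 − 3) − 1 = 0, and the invariant factors of ∂_3 are all 1, so H_2 ≅ 0.
  H_3: rank ker ∂_3 − rank ∂_4 = (1 − 1) − 0 = 0, and there is no ∂_4, so H_3 ≅ 0.

(K is a triangulation of the 3-simplex.)

H_0 = Z,  H_1 = 0,  H_2 = 0,  H_3 = 0.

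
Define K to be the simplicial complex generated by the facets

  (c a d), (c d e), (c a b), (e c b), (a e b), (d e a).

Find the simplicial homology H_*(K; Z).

H_0 = Z,  H_1 = 0,  H_2 = Z.

Order the vertices as a < b < c < d < e. Listing each simplex with vertices in this order, K has dimension 2 with simplices:

  0-simplices (5): a, b, c, d, e
  1-simplices (9): ab, ac, ad, ae, bc, be, cd, ce, de
  2-simplices (6): abc, abe, acd, ade, bce, cde

so the chain groups are C_0 ≅ Z^5, C_1 ≅ Z^9, C_2 ≅ Z^6.

Boundary ∂_1: C_1 → C_0 sends each edge [p,q] (with p < q) to q − p. For instance
  ∂cd = d − c.
As a 5×9 matrix over Z this has rank 4, with invariant factors (1,1,1,1).

The boundary map ∂_2: C_2 → C_1 acts by ∂[p,q,r] = [q,r] − [p,r] + [p,q]. For instance
  ∂abc = bc − ac + ab,
  ∂bce = ce − be + bc.
This gives a 9×6 integer matrix of rank 5; reducing to Smith normal form yields diagonal entries (1,1,1,1,1).

Reading off H_k = ker ∂_k / im ∂_{k+1}:

  H_0: rank C_0 − rank ∂_1 = 5 − 4 = 1, and the invariant factors of ∂_1 are all 1, so H_0 = Z.
  H_1: rank ker ∂_1 − rank ∂_2 = (9 − 4) − 5 = 0, and the invariant factors of ∂_2 are all 1, so H_1 = 0.
  H_2: rank ker ∂_2 − rank ∂_3 = (6 − 5) − 0 = 1, and there is no ∂_3, so H_2 = Z.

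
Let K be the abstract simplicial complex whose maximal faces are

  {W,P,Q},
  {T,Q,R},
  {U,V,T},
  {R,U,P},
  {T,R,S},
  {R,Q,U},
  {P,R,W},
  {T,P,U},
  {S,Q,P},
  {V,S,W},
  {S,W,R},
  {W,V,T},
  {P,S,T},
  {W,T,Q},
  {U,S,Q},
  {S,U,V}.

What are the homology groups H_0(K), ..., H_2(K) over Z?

H_0 = Z,  H_1 = Z^2,  H_2 = Z.

Take the total order P < Q < R < S < T < U < V < W on the vertex set. Then K (dimension 2) consists of the simplices:

  0-simplices (8): P, Q, R, S, T, U, V, W
  1-simplices (24): PQ, PR, PS, PT, PU, PW, QR, QS, QT, QU, QW, RS, RT, RU, RW, ST, SU, SV, SW, TU, TV, TW, UV, VW
  2-simplices (16): PQS, PQW, PRU, PRW, PST, PTU, QRT, QRU, QSU, QTW, RST, RSW, SUV, SVW, TUV, TVW

Hence C_0 ≅ Z^8, C_1 ≅ Z^24, C_2 ≅ Z^16.

∂_1: C_1 → C_0 is given by ∂[p,q] = [q] − [p]. For instance
  ∂RS = S − R.
This gives a 8×24 integer matrix of rank 7; reducing to Smith normal form yields diagonal entries (1,1,1,1,1,1,1).

The boundary map ∂_2: C_2 → C_1 acts by ∂[p,q,r] = [q,r] − [p,r] + [p,q]. For instance
  ∂PQS = QS − PS + PQ,
  ∂QTW = TW − QW + QT.
As a 24×16 matrix over Z this has rank 15, with invariant factors (1,1,1,1,1,1,1,1,1,1,1,1,1,1,1).

Now H_k = ker ∂_k / im ∂_{k+1}, so:

  H_0: rank C_0 − rank ∂_1 = 8 − 7 = 1, and the invariant factors of ∂_1 are all 1, so H_0 ≅ Z.
  H_1: rank ker ∂_1 − rank ∂_2 = (24 − 7) − 15 = 2, and the invariant factors of ∂_2 are all 1, so H_1 ≅ Z^2.
  H_2: rank ker ∂_2 − rank ∂_3 = (16 − 15) − 0 = 1, and there is no ∂_3, so H_2 ≅ Z.

(K is a triangulation of the torus T^2.)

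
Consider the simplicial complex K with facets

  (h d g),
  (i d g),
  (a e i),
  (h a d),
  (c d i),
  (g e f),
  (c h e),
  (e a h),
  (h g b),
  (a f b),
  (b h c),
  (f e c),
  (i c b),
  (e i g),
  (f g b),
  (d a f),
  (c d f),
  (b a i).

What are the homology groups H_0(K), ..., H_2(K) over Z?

H_0 = Z,  H_1 = Z^2,  H_2 = Z.

Fix the vertex order a < b < c < d < e < f < g < h < i and write every simplex with vertices in increasing order. Then dim K = 2 and the simplices of K are:

  0-simplices (9): a, b, c, d, e, f, g, h, i
  1-simplices (27): ab, ad, ae, af, ah, ai, bc, bf, bg, bh, bi, cd, ce, cf, ch, ci, df, dg, dh, di, ef, eg, eh, ei, fg, gh, gi
  2-simplices (18): abf, abi, adf, adh, aeh, aei, bch, bci, bfg, bgh, cdf, cdi, cef, ceh, dgh, dgi, efg, egi

so the chain groups are C_0 ≅ Z^9, C_1 ≅ Z^27, C_2 ≅ Z^18.

The boundary map ∂_1: C_1 → C_0 sends each edge [p,q] (with p < q) to q − p. For instance
  ∂dh = h − d.
As a 9×27 matrix over Z this has rank 8, with invariant factors (1,1,1,1,1,1,1,1).

∂_2: C_2 → C_1 acts by ∂[p,q,r] = [q,r] − [p,r] + [p,q]. For instance
  ∂cdi = di − ci + cd,
  ∂egi = gi − ei + eg.
As a 27×18 matrix over Z this has rank 17, with invariant factors (1,1,1,1,1,1,1,1,1,1,1,1,1,1,1,1,1).

Now H_k = ker ∂_k / im ∂_{k+1}, so:

  H_0: rank C_0 − rank ∂_1 = 9 − 8 = 1, and the invariant factors of ∂_1 are all 1, so H_0 = Z.
  H_1: rank ker ∂_1 − rank ∂_2 = (27 − 8) − 17 = 2, and the invariant factors of ∂_2 are all 1, so H_1 = Z^2.
  H_2: rank ker ∂_2 − rank ∂_3 = (18 − 17) − 0 = 1, and there is no ∂_3, so H_2 = Z.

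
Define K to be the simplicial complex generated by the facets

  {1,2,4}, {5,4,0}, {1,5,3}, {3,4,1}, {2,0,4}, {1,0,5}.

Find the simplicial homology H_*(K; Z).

H_0 ≅ Z,  H_1 ≅ Z,  H_2 = 0.

Take the total order 0 < 1 < 2 < 3 < 4 < 5 on the vertex set. Then K (dimension 2) consists of the simplices:

  0-simplices (6): [0], [1], [2], [3], [4], [5]
  1-simplices (12): [0,1], [0,2], [0,4], [0,5], [1,2], [1,3], [1,4], [1,5], [2,4], [3,4], [3,5], [4,5]
  2-simplices (6): [0,1,5], [0,2,4], [0,4,5], [1,2,4], [1,3,4], [1,3,5]

giving chain groups C_0 ≅ Z^6, C_1 ≅ Z^12, C_2 ≅ Z^6.

Boundary ∂_1: C_1 → C_0 maps an edge to its endpoints' difference, ∂[p,q] = q − p. For instance
  ∂[0,4] = [4] − [0].
The 6×12 boundary matrix has rank 5 and Smith normal form diag(1,1,1,1,1).

Boundary ∂_2: C_2 → C_1 maps a triangle to the signed sum of its edges. For instance
  ∂[1,3,5] = [3,5] − [1,5] + [1,3],
  ∂[0,2,4] = [2,4] − [0,4] + [0,2].
As a 12×6 matrix over Z this has rank 6, with invariant factors (1,1,1,1,1,1).

Now H_k = ker ∂_k / im ∂_{k+1}, so:

  H_0: rank C_0 − rank ∂_1 = 6 − 5 = 1, and the invariant factors of ∂_1 are all 1, so H_0 = Z.
  H_1: rank ker ∂_1 − rank ∂_2 = (12 − 5) − 6 = 1, and the invariant factors of ∂_2 are all 1, so H_1 = Z.
  H_2: rank ker ∂_2 − rank ∂_3 = (6 − 6) − 0 = 0, and there is no ∂_3, so H_2 = 0.

As a check, the Euler characteristic is 6 − 12 + 6 = 0, which agrees with 1 − 1 + 0 = 0.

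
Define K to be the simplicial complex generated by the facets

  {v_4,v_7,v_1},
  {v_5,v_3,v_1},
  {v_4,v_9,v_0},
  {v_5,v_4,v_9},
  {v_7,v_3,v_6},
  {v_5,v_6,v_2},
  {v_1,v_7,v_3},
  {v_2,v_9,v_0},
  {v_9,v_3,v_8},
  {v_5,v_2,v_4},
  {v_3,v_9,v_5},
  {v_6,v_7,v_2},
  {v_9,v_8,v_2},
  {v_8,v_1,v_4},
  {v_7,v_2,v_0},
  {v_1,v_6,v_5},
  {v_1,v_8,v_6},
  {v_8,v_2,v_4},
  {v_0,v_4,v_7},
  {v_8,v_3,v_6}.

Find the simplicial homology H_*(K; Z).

H_0 ≅ Z,  H_1 ≅ Z × Z/2,  H_2 = 0.

Take the total order v_0 < v_1 < v_2 < v_3 < v_4 < v_5 < v_6 < v_7 < v_8 < v_9 on the vertex set. Then K (dimension 2) consists of the simplices:

  0-simplices (10): [v_0], [v_1], [v_2], [v_3], [v_4], [v_5], [v_6], [v_7], [v_8], [v_9]
  1-simplices (30): (30 of them)
  2-simplices (20): (20 of them)

Hence C_0 ≅ Z^10, C_1 ≅ Z^30, C_2 ≅ Z^20.

Boundary ∂_1: C_1 → C_0 is given by ∂[p,q] = [q] − [p]. For instance
  ∂[v_1,v_3] = [v_3] − [v_1].
This gives a 10×30 integer matrix of rank 9; reducing to Smith normal form yields diagonal entries (1,1,1,1,1,1,1,1,1).

∂_2: C_2 → C_1 sends each 2-simplex [p,q,r] to [q,r] − [p,r] + [p,q]. For instance
  ∂[v_1,v_4,v_8] = [v_4,v_8] − [v_1,v_8] + [v_1,v_4],
  ∂[v_3,v_5,v_9] = [v_5,v_9] − [v_3,v_9] + [v_3,v_5].
The 30×20 boundary matrix has rank 20 and Smith normal form diag(1,1,1,1,1,1,1,1,1,1,1,1,1,1,1,1,1,1,1,2).

Computing H_k = (kernel of ∂_k) / (image of ∂_{k+1}):

  H_0: rank C_0 − rank ∂_1 = 10 − 9 = 1, and the invariant factors of ∂_1 are all 1, so H_0 = Z.
  H_1: rank ker ∂_1 − rank ∂_2 = (30 − 9) − 20 = 1, and ∂_2 has invariant factor 2 > 1, so H_1 = Z × Z/2.
  H_2: rank ker ∂_2 − rank ∂_3 = (20 − 20) − 0 = 0, and there is no ∂_3, so H_2 = 0.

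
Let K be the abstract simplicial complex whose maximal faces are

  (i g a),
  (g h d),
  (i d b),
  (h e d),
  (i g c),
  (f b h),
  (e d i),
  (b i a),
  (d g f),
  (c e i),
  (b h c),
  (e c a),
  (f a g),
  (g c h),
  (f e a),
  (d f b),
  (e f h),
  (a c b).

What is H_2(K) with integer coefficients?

H_2 = 0.

Take the total order a < b < c < d < e < f < g < h < i on the vertex set. Then K (dimension 2) consists of the simplices:

  0-simplices (9): a, b, c, d, e, f, g, h, i
  1-simplices (27): ab, ac, ae, af, ag, ai, bc, bd, bf, bh, bi, ce, cg, ch, ci, de, df, dg, dh, di, ef, eh, ei, fg, fh, gh, gi
  2-simplices (18): abc, abi, ace, aef, afg, agi, bch, bdf, bdi, bfh, cei, cgh, cgi, deh, dei, dfg, dgh, efh

so the chain groups are C_0 ≅ Z^9, C_1 ≅ Z^27, C_2 ≅ Z^18.

The boundary map ∂_1: C_1 → C_0 is given by ∂[p,q] = [q] − [p].
The 9×27 boundary matrix has rank 8 and Smith normal form diag(1,1,1,1,1,1,1,1).

Boundary ∂_2: C_2 → C_1 sends each 2-simplex [p,q,r] to [q,r] − [p,r] + [p,q]. For instance
  ∂abi = bi − ai + ab,
  ∂deh = eh − dh + de.
The resulting 27×18 matrix has rank 18, and its Smith normal form has invariant factors (1,1,1,1,1,1,1,1,1,1,1,1,1,1,1,1,1,2).

Now H_k = ker ∂_k / im ∂_{k+1}, so:

  H_2: rank ker ∂_2 − rank ∂_3 = (18 − 18) − 0 = 0, and there is no ∂_3, so H_2 = 0.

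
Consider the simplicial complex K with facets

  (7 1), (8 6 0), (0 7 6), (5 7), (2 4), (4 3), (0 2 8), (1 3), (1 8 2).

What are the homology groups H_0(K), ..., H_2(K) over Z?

H_0 = Z,  H_1 = Z^2,  H_2 = 0.

We work with the vertex ordering 0 < 1 < 2 < 3 < 4 < 5 < 6 < 7 < 8. The simplices of K, each written with vertices in increasing order, are:

  0-simplices (9): [0], [1], [2], [3], [4], [5], [6], [7], [8]
  1-simplices (14): [0,2], [0,6], [0,7], [0,8], [1,2], [1,3], [1,7], [1,8], [2,4], [2,8], [3,4], [5,7], [6,7], [6,8]
  2-simplices (4): [0,2,8], [0,6,7], [0,6,8], [1,2,8]

giving chain groups C_0 ≅ Z^9, C_1 ≅ Z^14, C_2 ≅ Z^4.

The boundary map ∂_1: C_1 → C_0 sends each edge [p,q] (with p < q) to q − p.
As a 9×14 matrix over Z this has rank 8, with invariant factors (1,1,1,1,1,1,1,1).

The boundary map ∂_2: C_2 → C_1 maps a triangle to the signed sum of its edges. For instance
  ∂[0,2,8] = [2,8] − [0,8] + [0,2],
  ∂[1,2,8] = [2,8] − [1,8] + [1,2].
As a 14×4 matrix over Z this has rank 4, with invariant factors (1,1,1,1).

Now H_k = ker ∂_k / im ∂_{k+1}, so:

  H_0: rank C_0 − rank ∂_1 = 9 − 8 = 1, and the invariant factors of ∂_1 are all 1, so H_0 ≅ Z.
  H_1: rank ker ∂_1 − rank ∂_2 = (14 − 8) − 4 = 2, and the invariant factors of ∂_2 are all 1, so H_1 ≅ Z^2.
  H_2: rank ker ∂_2 − rank ∂_3 = (4 − 4) − 0 = 0, and there is no ∂_3, so H_2 ≅ 0.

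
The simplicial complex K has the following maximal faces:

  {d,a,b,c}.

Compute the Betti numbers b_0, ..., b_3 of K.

Take the total order a < b < c < d on the vertex set. Then K (dimension 3) consists of the simplices:

  0-simplices (4): a, b, c, d
  1-simplices (6): ab, ac, ad, bc, bd, cd
  2-simplices (4): abc, abd, acd, bcd
  3-simplices (1): abcd

Hence C_0 ≅ Z^4, C_1 ≅ Z^6, C_2 ≅ Z^4, C_3 ≅ Z^1.

∂_1: C_1 → C_0 maps an edge to its endpoints' difference, ∂[p,q] = q − p.
The resulting 4×6 matrix has rank 3, and its Smith normal form has invariant factors (1,1,1).

Boundary ∂_2: C_2 → C_1 sends each 2-simplex [p,q,r] to [q,r] − [p,r] + [p,q]. For instance
  ∂abd = bd − ad + ab,
  ∂abc = bc − ac + ab.
This gives a 6×4 integer matrix of rank 3; reducing to Smith normal form yields diagonal entries (1,1,1).

Boundary ∂_3: C_3 → C_2 sends each 3-simplex σ to the alternating sum Σ_i (−1)^i (σ with its i-th vertex removed). For instance
  ∂abcd = bcd − acd + abd − abc.
The resulting 4×1 matrix has rank 1, and its Smith normal form has invariant factors (1).

From H_k ≅ ker(∂_k) / im(∂_{k+1}) we obtain:

  H_0: rank C_0 − rank ∂_1 = 4 − 3 = 1, and the invariant factors of ∂_1 are all 1, so H_0 ≅ Z.
  H_1: rank ker ∂_1 − rank ∂_2 = (6 − 3) − 3 = 0, and the invariant factors of ∂_2 are all 1, so H_1 ≅ 0.
  H_2: rank ker ∂_2 − rank ∂_3 = (4 − 3) − 1 = 0, and the invariant factors of ∂_3 are all 1, so H_2 ≅ 0.
  H_3: rank ker ∂_3 − rank ∂_4 = (1 − 1) − 0 = 0, and there is no ∂_4, so H_3 ≅ 0.

Hence the Betti numbers are b_0 = 1, b_1 = 0, b_2 = 0, b_3 = 0.

b_0 = 1, b_1 = 0, b_2 = 0, b_3 = 0.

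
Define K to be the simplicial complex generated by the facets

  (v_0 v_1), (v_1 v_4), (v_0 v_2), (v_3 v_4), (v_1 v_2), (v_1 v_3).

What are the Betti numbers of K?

K has 5 vertices, 6 edges.
rank ∂_0 = 0, rank ∂_1 = 4 ⇒ b_0 = 5 − 0 − 4 = 1; all invariant factors of ∂_1 are 1 so no torsion. So H_0 = Z.
rank ∂_1 = 4, rank ∂_2 = 0 ⇒ b_1 = 6 − 4 − 0 = 2. So H_1 = Z^2.

b_0 = 1, b_1 = 2.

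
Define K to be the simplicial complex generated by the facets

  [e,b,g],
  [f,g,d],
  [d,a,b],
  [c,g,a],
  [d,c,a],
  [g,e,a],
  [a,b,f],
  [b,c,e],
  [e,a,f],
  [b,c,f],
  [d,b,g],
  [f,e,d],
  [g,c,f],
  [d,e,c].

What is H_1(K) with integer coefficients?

K has 7 vertices, 21 edges, 14 triangles.
rank ∂_1 = 6, rank ∂_2 = 13 ⇒ b_1 = 21 − 6 − 13 = 2; all invariant factors of ∂_2 are 1 so no torsion. So H_1 ≅ Z^2.

H_1 ≅ Z^2.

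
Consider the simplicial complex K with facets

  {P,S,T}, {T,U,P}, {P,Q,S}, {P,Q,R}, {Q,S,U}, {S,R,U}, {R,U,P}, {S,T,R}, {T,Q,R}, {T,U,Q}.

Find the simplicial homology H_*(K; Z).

Order the vertices as P < Q < R < S < T < U. Listing each simplex with vertices in this order, K has dimension 2 with simplices:

  0-simplices (6): P, Q, R, S, T, U
  1-simplices (15): PQ, PR, PS, PT, PU, QR, QS, QT, QU, RS, RT, RU, ST, SU, TU
  2-simplices (10): PQR, PQS, PRU, PST, PTU, QRT, QSU, QTU, RST, RSU

so the chain groups are C_0 ≅ Z^6, C_1 ≅ Z^15, C_2 ≅ Z^10.

∂_1: C_1 → C_0 maps an edge to its endpoints' difference, ∂[p,q] = q − p. For instance
  ∂PT = T − P.
This gives a 6×15 integer matrix of rank 5; reducing to Smith normal form yields diagonal entries (1,1,1,1,1).

Boundary ∂_2: C_2 → C_1 acts by ∂[p,q,r] = [q,r] − [p,r] + [p,q]. For instance
  ∂PST = ST − PT + PS,
  ∂PTU = TU − PU + PT.
This gives a 15×10 integer matrix of rank 10; reducing to Smith normal form yields diagonal entries (1,1,1,1,1,1,1,1,1,2).

From H_k ≅ ker(∂_k) / im(∂_{k+1}) we obtain:

  H_0: rank C_0 − rank ∂_1 = 6 − 5 = 1, and the invariant factors of ∂_1 are all 1, so H_0 ≅ Z.
  H_1: rank ker ∂_1 − rank ∂_2 = (15 − 5) − 10 = 0, and ∂_2 has invariant factor 2 > 1, so H_1 ≅ Z/2.
  H_2: rank ker ∂_2 − rank ∂_3 = (10 − 10) − 0 = 0, and there is no ∂_3, so H_2 ≅ 0.

(K is a triangulation of the real projective plane RP^2.)

H_0 = Z,  H_1 = Z/2,  H_2 = 0.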